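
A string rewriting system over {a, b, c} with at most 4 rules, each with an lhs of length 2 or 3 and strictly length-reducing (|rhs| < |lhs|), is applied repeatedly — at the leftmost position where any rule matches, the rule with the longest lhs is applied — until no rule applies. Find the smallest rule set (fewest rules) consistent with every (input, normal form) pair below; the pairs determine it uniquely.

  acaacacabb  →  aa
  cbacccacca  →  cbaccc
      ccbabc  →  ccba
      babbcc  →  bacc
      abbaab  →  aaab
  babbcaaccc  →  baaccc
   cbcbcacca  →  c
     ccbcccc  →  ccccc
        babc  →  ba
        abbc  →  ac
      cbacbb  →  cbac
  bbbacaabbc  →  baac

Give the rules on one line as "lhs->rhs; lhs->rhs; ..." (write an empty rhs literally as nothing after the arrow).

  | acaacacabb => aacacabb => aacabb => aabb => aa
  | cbacccacca => cbacccca => cbaccc
  | ccbabc => ccba
  | babbcc => bacc

bb->; bc->; ca->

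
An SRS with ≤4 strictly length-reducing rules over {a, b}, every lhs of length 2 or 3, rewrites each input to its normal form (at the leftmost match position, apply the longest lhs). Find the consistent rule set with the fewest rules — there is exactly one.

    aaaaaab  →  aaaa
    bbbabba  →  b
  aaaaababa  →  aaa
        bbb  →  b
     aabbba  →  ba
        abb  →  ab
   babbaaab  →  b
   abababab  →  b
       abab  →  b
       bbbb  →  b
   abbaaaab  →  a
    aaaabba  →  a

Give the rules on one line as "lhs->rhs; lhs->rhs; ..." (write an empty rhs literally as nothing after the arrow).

aab->; aba->; bb->b

  | aaaaaab => aaaa
  | bbbabba => bbabba => babba => baba => b
  | aaaaababa => aaaaba => aaa
  | bbb => bb => b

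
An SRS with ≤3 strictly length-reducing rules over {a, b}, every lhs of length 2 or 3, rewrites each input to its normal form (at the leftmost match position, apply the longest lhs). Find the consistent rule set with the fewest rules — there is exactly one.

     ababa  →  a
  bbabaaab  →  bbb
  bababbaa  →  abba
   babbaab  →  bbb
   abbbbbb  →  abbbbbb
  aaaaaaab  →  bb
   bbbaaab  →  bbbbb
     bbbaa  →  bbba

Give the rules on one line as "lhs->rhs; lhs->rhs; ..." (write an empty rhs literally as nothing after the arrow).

  | ababa => aa => a
  | bbabaaab => baaab => baab => bbb
  | bababbaa => abbaa => abba
  | babbaab => baab => bbb

aa->a; aab->bb; bab->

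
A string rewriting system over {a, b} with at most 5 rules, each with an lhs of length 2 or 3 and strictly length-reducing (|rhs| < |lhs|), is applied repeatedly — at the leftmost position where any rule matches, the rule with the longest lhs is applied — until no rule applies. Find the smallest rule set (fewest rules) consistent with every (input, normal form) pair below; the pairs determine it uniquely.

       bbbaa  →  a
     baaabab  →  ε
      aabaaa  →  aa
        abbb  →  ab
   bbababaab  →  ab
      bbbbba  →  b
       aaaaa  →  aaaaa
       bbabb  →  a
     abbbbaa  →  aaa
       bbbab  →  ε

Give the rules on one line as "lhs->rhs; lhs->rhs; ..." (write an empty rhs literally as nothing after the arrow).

  | bbbaa => baa => a
  | baaabab => aabab => bab => bb => ε
  | aabaaa => baaa => aa
  | abbb => ab

aab->b; ba->b; baa->a; bb->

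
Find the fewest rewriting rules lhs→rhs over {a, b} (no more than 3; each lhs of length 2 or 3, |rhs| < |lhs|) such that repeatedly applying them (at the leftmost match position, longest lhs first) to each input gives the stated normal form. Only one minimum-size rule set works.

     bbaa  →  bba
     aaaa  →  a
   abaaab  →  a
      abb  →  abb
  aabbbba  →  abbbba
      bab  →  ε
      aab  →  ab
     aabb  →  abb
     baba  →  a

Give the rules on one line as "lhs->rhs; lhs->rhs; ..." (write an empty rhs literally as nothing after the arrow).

aa->a; bab->

  | bbaa => bba
  | aaaa => aaa => aa => a
  | abaaab => abaab => abab => a
  | abb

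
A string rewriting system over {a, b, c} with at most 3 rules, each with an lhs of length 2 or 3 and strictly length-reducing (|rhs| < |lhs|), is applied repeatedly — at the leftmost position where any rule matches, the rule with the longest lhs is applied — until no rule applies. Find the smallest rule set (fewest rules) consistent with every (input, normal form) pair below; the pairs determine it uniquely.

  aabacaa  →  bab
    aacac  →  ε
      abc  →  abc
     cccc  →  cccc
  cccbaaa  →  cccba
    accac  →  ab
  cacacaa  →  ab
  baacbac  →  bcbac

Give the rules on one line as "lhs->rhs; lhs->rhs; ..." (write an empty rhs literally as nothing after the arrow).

aa->; caa->b; cac->aa

  | aabacaa => bacaa => bab
  | aacac => cac => aa => ε
  | abc
  | cccc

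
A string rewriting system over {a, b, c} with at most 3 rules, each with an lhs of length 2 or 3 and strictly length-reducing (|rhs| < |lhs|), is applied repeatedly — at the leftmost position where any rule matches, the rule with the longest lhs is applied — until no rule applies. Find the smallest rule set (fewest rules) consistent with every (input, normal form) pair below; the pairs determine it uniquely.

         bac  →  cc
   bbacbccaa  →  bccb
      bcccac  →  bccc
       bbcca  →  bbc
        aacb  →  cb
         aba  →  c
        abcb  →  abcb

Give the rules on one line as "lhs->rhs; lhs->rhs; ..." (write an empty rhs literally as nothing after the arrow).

ac->c; ba->c; ca->

  | bac => cc
  | bbacbccaa => bccbccaa => bccbca => bccb
  | bcccac => bccc
  | bbcca => bbc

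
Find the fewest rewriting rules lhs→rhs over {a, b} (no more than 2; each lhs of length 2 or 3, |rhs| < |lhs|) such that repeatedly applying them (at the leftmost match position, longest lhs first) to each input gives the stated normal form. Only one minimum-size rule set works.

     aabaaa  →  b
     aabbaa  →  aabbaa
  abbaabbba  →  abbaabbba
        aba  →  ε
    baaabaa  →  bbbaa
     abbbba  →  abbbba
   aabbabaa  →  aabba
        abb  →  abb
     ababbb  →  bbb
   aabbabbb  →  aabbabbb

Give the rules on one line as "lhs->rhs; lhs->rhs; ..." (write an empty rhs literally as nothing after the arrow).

  | aabaaa => aaa => b
  | aabbaa
  | abbaabbba
  | aba => ε

aaa->b; aba->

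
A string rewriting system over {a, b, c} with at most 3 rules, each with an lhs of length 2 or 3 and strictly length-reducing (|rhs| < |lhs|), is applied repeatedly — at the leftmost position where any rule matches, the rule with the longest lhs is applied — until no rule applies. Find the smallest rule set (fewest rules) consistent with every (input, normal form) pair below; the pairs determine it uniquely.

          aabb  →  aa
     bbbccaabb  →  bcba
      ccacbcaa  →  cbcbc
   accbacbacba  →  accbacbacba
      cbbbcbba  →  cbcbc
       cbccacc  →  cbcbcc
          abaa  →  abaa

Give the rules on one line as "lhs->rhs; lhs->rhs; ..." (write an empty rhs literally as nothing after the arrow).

bb->; bba->bc; ca->b

  | aabb => aa
  | bbbccaabb => bccaabb => bcbabb => bcba
  | ccacbcaa => cbcbcaa => cbcbba => cbcbc
  | accbacbacba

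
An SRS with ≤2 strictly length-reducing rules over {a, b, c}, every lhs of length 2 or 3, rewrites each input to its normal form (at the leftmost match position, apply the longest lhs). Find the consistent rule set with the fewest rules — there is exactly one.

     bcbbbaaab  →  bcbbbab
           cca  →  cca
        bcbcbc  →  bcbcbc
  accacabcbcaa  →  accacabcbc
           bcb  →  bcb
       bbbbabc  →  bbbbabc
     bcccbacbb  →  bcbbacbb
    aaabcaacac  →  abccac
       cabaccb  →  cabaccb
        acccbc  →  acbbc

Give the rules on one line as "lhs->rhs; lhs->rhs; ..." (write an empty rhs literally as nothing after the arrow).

aa->; ccc->cb

  | bcbbbaaab => bcbbbab
  | cca
  | bcbcbc
  | accacabcbcaa => accacabcbc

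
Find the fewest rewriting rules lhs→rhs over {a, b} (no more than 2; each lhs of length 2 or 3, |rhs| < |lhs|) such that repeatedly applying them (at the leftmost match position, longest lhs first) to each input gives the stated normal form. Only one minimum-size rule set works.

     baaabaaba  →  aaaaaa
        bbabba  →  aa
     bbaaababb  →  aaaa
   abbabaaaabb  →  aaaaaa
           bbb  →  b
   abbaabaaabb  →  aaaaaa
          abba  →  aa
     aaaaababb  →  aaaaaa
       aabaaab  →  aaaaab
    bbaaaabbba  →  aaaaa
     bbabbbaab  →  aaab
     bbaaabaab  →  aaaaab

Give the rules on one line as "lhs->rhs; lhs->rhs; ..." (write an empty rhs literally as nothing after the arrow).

ba->a; bb->

  | baaabaaba => aaabaaba => aaaaaba => aaaaaa
  | bbabba => abba => aa
  | bbaaababb => aaababb => aaaabb => aaaa
  | abbabaaaabb => aabaaaabb => aaaaaabb => aaaaaa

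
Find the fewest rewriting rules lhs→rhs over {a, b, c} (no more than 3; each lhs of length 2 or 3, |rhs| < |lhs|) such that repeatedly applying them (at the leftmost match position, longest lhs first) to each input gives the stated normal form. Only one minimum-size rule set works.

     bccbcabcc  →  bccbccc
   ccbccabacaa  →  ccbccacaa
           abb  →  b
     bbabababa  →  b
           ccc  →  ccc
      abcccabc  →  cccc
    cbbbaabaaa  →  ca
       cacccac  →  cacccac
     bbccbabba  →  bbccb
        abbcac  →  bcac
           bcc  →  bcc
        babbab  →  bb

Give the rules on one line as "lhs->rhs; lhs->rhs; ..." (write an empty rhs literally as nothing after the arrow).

  | bccbcabcc => bccbccc
  | ccbccabacaa => ccbccacaa
  | abb => b
  | bbabababa => bbababa => bbaba => bba => b

ab->; ba->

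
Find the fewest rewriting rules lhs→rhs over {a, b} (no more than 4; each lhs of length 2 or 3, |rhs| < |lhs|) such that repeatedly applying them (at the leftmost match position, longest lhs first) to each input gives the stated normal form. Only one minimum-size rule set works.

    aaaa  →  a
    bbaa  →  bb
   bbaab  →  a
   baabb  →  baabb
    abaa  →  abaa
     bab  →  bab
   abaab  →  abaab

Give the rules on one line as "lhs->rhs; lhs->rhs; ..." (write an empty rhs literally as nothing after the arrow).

  | aaaa => a
  | bbaa => bba => bb
  | bbaab => bbab => bbb => a
  | baabb

aaa->; bba->bb; bbb->a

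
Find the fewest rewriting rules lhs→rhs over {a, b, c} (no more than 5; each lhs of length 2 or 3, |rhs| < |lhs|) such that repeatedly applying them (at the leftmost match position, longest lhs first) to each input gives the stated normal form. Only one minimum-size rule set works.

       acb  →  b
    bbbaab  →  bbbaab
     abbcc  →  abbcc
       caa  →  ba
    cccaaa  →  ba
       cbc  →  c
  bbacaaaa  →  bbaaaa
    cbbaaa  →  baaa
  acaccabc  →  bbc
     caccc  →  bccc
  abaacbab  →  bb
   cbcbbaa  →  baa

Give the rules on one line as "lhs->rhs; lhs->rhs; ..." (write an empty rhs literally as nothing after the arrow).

ac->; bab->cc; ca->b; cb->

  | acb => b
  | bbbaab
  | abbcc
  | caa => ba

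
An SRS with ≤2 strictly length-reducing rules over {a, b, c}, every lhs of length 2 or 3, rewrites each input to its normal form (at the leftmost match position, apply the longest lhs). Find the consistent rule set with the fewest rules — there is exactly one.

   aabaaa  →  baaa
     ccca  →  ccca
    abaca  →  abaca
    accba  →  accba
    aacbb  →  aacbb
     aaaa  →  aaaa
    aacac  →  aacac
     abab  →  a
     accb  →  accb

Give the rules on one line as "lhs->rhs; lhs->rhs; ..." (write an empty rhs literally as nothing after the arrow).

aab->b; bab->

  | aabaaa => baaa
  | ccca
  | abaca
  | accba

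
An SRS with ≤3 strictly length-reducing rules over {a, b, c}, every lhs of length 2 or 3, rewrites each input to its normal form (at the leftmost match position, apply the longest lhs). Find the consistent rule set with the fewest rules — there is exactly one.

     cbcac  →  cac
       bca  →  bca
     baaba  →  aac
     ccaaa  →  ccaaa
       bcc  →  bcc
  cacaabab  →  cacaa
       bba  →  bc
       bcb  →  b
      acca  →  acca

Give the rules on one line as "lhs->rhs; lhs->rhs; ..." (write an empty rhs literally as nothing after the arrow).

ba->c; baa->aa; cb->

  | cbcac => cac
  | bca
  | baaba => aaba => aac
  | ccaaa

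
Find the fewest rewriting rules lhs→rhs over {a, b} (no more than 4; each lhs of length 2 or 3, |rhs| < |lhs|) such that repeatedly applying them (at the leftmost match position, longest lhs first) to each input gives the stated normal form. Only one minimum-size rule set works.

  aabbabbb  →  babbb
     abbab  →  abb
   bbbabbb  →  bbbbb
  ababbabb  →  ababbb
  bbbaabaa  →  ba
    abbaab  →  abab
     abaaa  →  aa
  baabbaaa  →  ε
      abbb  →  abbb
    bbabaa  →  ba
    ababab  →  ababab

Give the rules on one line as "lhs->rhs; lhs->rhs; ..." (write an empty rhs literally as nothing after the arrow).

aab->; baa->; bba->b

  | aabbabbb => babbb
  | abbab => abb
  | bbbabbb => bbbbb
  | ababbabb => ababbb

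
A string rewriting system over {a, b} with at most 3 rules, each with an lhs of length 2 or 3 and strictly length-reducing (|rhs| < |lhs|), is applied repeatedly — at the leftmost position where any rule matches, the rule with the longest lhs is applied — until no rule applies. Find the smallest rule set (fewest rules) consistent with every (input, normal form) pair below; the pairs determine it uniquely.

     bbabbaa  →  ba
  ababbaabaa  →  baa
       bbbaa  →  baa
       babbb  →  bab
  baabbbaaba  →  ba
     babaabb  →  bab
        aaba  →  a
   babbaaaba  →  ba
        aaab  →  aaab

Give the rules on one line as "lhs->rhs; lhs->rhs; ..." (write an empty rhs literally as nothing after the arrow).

  | bbabbaa => babbaa => babaa => ba
  | ababbaabaa => bbaabaa => baabaa => baa
  | bbbaa => bbaa => baa
  | babbb => babb => bab

aba->; bb->b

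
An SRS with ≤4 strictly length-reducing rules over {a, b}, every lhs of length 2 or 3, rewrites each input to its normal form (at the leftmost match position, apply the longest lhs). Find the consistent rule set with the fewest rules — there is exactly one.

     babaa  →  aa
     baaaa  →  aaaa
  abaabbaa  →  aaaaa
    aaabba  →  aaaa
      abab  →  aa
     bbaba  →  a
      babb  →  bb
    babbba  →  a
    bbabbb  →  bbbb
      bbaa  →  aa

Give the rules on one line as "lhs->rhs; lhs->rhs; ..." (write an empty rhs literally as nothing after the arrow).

ab->a; ba->a; bab->b

  | babaa => baa => aa
  | baaaa => aaaa
  | abaabbaa => aaabbaa => aaabaa => aaaaa
  | aaabba => aaaba => aaaa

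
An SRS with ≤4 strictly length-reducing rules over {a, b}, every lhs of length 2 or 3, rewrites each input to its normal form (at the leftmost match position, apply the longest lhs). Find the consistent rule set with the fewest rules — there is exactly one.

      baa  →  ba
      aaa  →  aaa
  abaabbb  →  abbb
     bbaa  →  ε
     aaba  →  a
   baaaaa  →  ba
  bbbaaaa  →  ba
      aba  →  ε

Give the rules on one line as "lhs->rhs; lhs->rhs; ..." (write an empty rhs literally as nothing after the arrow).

aba->; baa->ba; bba->ab

  | baa => ba
  | aaa
  | abaabbb => abbb
  | bbaa => aba => ε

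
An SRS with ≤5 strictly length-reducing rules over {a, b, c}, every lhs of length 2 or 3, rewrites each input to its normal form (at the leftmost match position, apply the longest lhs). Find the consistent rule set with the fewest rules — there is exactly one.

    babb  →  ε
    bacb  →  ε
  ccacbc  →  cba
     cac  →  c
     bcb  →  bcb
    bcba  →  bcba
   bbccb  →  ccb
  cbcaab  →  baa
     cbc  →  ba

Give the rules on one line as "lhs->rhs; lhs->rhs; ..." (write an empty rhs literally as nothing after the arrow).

  | babb => bb => ε
  | bacb => bb => ε
  | ccacbc => ccbc => cba
  | cac => c

ab->; ac->; bb->; cbc->ba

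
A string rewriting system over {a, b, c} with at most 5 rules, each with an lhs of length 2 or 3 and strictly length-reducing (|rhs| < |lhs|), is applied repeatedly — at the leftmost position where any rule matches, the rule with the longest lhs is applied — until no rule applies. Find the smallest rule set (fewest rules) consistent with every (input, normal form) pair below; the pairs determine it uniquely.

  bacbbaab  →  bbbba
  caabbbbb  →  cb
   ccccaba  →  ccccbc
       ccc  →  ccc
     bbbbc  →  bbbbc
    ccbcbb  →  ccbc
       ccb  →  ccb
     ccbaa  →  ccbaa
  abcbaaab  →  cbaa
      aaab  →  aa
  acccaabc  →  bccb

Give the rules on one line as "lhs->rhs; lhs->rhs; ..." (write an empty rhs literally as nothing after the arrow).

ab->; aba->bc; ac->b; cbb->c

  | bacbbaab => bbbbaab => bbbba
  | caabbbbb => cabbbb => cbbb => cb
  | ccccaba => ccccbc
  | ccc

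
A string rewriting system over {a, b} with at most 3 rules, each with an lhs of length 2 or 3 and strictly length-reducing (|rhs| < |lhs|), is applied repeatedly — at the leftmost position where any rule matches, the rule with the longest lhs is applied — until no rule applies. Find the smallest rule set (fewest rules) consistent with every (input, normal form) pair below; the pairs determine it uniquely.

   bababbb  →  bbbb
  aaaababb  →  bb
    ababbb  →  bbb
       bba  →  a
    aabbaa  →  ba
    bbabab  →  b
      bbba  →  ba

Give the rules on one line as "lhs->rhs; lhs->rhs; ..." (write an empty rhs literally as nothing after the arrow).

aab->ba; aba->; bba->a

  | bababbb => bbbb
  | aaaababb => aabaabb => baaabb => babab => bb
  | ababbb => bbb
  | bba => a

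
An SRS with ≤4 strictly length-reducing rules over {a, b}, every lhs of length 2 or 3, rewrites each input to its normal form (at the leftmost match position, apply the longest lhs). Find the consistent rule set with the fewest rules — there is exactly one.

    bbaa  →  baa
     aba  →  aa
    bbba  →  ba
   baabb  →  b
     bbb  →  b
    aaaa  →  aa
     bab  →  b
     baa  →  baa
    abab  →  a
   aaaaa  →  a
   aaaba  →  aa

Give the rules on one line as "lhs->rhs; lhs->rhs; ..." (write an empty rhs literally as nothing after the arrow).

aaa->a; ab->; aba->aa; bb->b

  | bbaa => baa
  | aba => aa
  | bbba => bba => ba
  | baabb => bab => b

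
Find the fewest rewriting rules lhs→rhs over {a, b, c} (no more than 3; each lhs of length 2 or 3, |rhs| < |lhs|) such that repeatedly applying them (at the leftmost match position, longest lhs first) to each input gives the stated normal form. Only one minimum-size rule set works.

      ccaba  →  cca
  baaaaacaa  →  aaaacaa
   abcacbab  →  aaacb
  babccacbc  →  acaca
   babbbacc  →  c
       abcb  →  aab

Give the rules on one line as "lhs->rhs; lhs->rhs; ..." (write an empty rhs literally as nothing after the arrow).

ba->; bc->a

  | ccaba => cca
  | baaaaacaa => aaaacaa
  | abcacbab => aaacbab => aaacb
  | babccacbc => bccacbc => acacbc => acaca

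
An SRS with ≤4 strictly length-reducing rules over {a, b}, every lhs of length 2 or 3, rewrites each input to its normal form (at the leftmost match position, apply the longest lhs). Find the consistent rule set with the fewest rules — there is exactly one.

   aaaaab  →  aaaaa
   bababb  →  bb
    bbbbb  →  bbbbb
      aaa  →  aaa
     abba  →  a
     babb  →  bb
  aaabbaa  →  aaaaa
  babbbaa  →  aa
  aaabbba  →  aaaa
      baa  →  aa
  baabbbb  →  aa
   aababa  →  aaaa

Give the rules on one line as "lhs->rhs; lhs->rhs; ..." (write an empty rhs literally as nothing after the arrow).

  | aaaaab => aaaaa
  | bababb => ababb => babb => abb => bb
  | bbbbb
  | aaa

aab->aa; ab->b; ba->a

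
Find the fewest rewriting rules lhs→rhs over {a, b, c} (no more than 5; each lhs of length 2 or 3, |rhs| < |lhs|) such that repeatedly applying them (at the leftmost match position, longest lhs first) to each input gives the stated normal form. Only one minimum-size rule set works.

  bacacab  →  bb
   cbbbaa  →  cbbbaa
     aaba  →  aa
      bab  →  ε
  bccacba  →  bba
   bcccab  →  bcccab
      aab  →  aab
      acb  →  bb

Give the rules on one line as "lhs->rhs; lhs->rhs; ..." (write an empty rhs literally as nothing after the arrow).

  | bacacab => bbacab => bbbab => bb
  | cbbbaa
  | aaba => aa
  | bab => ε

aba->a; ac->b; bab->; ccb->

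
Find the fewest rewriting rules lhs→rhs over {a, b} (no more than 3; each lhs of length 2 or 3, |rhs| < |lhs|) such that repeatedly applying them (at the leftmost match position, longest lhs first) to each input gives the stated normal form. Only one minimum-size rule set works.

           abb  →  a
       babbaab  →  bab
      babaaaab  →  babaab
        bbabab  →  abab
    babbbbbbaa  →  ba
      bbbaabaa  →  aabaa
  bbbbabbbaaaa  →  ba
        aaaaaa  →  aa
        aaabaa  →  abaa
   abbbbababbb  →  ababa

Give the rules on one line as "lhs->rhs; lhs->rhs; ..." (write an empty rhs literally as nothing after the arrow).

  | abb => a
  | babbaab => baaab => bab
  | babaaaab => babaab
  | bbabab => abab

aaa->a; bb->; bbb->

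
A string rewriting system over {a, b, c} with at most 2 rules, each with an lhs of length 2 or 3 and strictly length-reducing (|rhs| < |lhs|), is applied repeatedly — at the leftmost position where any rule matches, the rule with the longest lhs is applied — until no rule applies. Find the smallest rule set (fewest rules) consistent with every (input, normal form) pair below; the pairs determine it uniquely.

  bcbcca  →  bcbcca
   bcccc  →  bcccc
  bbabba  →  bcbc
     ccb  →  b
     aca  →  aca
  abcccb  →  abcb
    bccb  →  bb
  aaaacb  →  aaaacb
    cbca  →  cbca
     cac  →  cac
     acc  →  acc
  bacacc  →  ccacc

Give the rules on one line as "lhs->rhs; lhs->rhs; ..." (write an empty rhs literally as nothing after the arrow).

ba->c; ccb->b

  | bcbcca
  | bcccc
  | bbabba => bcbba => bcbc
  | ccb => b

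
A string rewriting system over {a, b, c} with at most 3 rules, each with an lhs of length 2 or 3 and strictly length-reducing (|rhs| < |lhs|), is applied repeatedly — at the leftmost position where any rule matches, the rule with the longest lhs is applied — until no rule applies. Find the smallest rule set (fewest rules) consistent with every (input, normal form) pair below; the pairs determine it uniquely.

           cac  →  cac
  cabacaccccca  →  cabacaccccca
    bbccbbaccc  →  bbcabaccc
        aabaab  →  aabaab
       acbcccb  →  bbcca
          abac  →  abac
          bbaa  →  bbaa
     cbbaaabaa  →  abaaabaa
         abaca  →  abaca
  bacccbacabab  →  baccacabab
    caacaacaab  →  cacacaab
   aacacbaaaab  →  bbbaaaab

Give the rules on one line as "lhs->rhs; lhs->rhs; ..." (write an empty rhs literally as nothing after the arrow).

  | cac
  | cabacaccccca
  | bbccbbaccc => bbcabaccc
  | aabaab

aac->ac; acb->bb; cb->a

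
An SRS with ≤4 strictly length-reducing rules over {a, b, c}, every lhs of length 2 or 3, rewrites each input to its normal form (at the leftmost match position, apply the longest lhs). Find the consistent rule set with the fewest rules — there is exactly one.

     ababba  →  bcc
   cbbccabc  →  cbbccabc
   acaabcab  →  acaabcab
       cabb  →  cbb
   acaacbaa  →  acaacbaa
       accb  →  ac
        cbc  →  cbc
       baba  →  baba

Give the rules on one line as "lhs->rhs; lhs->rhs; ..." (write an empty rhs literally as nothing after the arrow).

  | ababba => abbba => bbba => bcc
  | cbbccabc
  | acaabcab
  | cabb => cbb

abb->bb; bba->cc; ccb->c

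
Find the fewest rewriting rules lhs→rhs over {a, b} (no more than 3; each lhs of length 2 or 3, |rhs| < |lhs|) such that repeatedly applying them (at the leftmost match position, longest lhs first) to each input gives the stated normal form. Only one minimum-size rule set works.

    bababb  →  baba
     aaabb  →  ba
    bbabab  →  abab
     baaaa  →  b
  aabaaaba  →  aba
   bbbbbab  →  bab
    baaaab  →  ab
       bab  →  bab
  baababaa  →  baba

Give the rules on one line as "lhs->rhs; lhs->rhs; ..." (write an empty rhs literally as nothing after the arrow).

  | bababb => baba
  | aaabb => babb => ba
  | bbabab => abab
  | baaaa => bbaa => aa => b

aa->b; aab->ab; bb->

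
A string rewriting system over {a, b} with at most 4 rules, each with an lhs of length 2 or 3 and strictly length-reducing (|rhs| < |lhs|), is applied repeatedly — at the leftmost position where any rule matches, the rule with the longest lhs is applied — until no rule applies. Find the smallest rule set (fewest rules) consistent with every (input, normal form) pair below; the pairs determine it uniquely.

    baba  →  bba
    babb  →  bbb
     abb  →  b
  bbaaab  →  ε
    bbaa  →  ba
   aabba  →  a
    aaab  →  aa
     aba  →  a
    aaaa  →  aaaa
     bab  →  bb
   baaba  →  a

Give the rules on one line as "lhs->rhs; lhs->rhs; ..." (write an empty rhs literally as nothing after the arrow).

  | baba => bba
  | babb => bbb
  | abb => b
  | bbaaab => baab => ab => ε

ab->; baa->a; bab->bb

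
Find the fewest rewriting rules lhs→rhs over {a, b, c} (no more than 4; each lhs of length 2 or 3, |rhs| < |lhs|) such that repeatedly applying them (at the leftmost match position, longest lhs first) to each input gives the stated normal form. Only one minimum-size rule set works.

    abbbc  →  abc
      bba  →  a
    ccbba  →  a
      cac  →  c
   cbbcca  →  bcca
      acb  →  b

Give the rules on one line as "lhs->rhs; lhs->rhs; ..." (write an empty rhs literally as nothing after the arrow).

ac->; bb->; cb->

  | abbbc => abc
  | bba => a
  | ccbba => cba => a
  | cac => c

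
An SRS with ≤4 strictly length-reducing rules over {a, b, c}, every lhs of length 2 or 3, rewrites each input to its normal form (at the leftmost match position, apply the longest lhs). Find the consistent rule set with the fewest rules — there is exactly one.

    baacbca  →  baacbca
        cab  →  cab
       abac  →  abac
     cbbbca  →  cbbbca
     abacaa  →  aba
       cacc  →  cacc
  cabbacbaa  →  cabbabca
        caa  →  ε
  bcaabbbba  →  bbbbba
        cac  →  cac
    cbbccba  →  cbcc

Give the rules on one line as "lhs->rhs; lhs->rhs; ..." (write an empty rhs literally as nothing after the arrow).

  | baacbca
  | cab
  | abac
  | cbbbca

bcb->c; caa->; cba->bc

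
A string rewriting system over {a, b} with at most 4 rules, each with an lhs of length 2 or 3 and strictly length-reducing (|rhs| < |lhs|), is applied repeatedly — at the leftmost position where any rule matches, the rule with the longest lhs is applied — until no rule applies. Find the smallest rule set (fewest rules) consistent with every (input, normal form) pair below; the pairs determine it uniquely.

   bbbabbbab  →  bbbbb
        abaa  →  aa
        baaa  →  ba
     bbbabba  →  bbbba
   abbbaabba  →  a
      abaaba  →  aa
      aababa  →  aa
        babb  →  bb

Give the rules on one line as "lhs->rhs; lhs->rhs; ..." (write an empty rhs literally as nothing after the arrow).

  | bbbabbbab => bbbbbab => bbbbb
  | abaa => aa
  | baaa => aaa => ba
  | bbbabba => bbbba

aaa->ba; ab->; baa->aa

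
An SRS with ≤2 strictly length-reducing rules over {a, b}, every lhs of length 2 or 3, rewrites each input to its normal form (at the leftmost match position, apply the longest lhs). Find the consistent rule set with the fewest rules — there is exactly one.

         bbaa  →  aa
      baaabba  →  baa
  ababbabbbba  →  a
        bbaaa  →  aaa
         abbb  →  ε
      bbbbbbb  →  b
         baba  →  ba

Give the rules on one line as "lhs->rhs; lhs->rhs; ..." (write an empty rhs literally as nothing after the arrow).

ab->; bb->

  | bbaa => aa
  | baaabba => baaba => baa
  | ababbabbbba => abbabbbba => babbbba => bbbba => bba => a
  | bbaaa => aaa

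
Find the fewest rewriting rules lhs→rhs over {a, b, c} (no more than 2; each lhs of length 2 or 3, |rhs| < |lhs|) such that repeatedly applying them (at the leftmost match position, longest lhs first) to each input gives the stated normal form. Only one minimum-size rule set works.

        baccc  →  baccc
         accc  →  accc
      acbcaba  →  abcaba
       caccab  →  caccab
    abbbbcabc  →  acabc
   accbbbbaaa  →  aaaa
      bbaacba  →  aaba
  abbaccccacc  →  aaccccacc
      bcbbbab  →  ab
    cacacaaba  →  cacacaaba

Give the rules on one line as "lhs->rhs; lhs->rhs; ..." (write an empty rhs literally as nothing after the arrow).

bb->; cb->b

  | baccc
  | accc
  | acbcaba => abcaba
  | caccab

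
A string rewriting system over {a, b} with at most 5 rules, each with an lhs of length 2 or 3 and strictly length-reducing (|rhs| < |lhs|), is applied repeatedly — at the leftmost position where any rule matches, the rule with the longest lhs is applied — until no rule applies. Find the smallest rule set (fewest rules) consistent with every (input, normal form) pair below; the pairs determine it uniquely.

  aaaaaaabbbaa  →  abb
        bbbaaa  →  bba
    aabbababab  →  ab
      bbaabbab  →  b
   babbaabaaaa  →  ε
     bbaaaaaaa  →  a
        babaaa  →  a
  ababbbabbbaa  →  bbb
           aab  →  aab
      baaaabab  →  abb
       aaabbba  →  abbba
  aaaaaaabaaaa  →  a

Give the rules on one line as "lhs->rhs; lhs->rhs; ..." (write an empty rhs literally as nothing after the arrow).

aaa->a; aba->b; baa->; bab->aa

  | aaaaaaabbbaa => aaaaabbbaa => aaabbbaa => abbbaa => abb
  | bbbaaa => bba
  | aabbababab => aabaaabab => abaabab => babab => aaab => ab
  | bbaabbab => bbbab => bbaa => b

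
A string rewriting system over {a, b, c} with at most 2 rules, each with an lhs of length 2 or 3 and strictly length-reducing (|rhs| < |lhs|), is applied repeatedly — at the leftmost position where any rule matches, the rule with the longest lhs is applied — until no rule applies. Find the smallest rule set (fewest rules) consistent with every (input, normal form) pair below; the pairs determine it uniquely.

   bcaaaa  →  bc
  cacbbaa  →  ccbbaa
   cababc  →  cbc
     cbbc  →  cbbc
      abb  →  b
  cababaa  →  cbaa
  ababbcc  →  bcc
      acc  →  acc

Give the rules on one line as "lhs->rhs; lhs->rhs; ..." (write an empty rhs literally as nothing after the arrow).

ab->; ca->c

  | bcaaaa => bcaaa => bcaa => bca => bc
  | cacbbaa => ccbbaa
  | cababc => cbabc => cbc
  | cbbc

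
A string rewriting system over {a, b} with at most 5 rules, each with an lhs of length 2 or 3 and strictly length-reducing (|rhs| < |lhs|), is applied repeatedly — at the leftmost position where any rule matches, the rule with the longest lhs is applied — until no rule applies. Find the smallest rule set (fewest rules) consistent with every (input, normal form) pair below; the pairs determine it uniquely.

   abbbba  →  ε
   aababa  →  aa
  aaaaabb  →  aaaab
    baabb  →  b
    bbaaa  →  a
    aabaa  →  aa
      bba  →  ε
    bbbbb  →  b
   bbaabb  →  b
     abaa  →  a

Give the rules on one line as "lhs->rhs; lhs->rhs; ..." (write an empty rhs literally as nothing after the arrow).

  | abbbba => bbba => bba => ba => ε
  | aababa => aaba => aa
  | aaaaabb => aaaab
  | baabb => bb => b

abb->b; ba->; baa->; bb->b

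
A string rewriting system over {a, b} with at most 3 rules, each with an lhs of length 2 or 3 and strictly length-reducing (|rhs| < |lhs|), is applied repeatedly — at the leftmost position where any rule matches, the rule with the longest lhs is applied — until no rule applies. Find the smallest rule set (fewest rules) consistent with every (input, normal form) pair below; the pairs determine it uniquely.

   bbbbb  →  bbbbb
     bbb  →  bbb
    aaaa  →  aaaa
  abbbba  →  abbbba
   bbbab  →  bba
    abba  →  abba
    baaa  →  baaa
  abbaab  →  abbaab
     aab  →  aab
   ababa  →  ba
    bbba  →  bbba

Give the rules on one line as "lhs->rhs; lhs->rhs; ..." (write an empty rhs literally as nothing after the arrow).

  | bbbbb
  | bbb
  | aaaa
  | abbbba

aba->; bab->a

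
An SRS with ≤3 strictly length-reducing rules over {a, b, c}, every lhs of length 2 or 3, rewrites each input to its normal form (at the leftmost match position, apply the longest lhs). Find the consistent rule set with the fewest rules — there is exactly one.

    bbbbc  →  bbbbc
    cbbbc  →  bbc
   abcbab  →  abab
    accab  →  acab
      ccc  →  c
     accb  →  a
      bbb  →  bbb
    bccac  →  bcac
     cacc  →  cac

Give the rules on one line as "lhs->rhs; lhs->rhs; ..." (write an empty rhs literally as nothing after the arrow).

  | bbbbc
  | cbbbc => bbc
  | abcbab => abab
  | accab => acab

cb->; cc->c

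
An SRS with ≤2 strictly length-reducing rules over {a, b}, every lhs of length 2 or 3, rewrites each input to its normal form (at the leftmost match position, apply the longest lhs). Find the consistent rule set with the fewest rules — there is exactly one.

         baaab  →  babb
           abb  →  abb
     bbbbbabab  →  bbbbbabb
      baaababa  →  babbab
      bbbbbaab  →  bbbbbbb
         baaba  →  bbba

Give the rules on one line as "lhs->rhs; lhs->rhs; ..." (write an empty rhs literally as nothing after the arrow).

aab->bb; aba->ab

  | baaab => babb
  | abb
  | bbbbbabab => bbbbbabb
  | baaababa => babbaba => babbab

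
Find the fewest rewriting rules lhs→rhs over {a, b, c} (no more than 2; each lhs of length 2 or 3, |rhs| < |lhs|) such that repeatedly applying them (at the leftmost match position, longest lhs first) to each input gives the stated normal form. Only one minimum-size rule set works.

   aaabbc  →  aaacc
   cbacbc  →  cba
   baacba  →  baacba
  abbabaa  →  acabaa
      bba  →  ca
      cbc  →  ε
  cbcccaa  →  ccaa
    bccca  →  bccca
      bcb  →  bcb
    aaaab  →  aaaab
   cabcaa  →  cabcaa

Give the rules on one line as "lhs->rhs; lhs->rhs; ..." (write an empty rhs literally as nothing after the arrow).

  | aaabbc => aaacc
  | cbacbc => cba
  | baacba
  | abbabaa => acabaa

bb->c; cbc->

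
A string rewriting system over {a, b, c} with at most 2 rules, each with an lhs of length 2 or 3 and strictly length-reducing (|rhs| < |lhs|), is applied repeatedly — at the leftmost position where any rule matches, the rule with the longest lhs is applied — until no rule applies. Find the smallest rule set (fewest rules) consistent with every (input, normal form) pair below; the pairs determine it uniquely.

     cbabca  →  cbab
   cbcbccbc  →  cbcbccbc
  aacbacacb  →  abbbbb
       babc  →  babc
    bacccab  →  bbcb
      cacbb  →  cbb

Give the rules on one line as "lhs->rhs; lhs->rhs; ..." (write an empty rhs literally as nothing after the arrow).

  | cbabca => cbab
  | cbcbccbc
  | aacbacacb => abbacacb => abbbacb => abbbbb
  | babc

ac->b; ca->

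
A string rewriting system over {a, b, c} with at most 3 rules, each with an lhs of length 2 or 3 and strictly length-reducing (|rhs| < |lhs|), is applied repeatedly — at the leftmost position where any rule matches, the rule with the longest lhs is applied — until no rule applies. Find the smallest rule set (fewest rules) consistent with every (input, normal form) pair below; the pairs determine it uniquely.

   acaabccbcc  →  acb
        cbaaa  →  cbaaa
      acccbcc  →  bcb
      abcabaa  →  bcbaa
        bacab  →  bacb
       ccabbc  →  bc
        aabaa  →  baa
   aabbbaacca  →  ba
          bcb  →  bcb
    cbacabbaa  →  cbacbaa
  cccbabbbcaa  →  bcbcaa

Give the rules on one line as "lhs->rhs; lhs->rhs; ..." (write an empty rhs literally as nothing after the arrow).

  | acaabccbcc => acabccbcc => acbccbcc => acbbbcc => acbbcc => acbcc => acbb => acb
  | cbaaa
  | acccbcc => abcbcc => bcbcc => bcbb => bcb
  | abcabaa => bcabaa => bcbaa

ab->b; bb->b; cc->b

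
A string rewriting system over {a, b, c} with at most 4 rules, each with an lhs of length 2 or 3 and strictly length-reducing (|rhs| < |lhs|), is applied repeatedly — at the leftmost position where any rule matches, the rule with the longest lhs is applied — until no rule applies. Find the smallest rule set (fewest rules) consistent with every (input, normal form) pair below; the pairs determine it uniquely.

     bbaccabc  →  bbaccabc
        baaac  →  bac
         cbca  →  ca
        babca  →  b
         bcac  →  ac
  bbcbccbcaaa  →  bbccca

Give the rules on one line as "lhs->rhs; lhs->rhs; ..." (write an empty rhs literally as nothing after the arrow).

  | bbaccabc
  | baaac => bac
  | cbca => ca
  | babca => baa => b

aa->; bca->a; bcb->bc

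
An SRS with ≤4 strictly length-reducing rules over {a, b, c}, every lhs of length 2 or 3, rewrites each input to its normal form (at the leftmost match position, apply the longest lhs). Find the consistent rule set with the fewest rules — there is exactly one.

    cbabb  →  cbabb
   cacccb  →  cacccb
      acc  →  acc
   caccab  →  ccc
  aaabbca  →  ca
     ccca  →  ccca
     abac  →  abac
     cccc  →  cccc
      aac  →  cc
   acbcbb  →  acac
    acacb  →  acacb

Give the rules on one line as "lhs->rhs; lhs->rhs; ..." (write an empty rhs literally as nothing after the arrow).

aa->c; bc->c; cab->bb; cbb->ac

  | cbabb
  | cacccb
  | acc
  | caccab => cacbb => caac => ccc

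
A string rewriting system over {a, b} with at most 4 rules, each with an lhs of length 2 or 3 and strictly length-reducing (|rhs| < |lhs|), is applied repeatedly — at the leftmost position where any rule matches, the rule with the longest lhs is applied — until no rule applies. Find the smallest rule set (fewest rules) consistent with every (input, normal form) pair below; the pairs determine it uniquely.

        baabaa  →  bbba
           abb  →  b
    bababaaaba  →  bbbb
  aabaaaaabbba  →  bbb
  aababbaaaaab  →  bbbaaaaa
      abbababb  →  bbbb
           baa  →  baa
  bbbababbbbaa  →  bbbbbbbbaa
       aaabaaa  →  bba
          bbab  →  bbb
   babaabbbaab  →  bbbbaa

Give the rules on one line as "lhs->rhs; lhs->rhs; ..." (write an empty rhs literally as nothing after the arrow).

ab->a; aba->bb; abb->b; bab->bb

  | baabaa => babba => bbba
  | abb => b
  | bababaaaba => bbabaaaba => bbbaaaba => bbbaabb => bbbab => bbbb
  | aabaaaaabbba => abbaaaabbba => baaaabbba => baaabba => baaba => babb => bbb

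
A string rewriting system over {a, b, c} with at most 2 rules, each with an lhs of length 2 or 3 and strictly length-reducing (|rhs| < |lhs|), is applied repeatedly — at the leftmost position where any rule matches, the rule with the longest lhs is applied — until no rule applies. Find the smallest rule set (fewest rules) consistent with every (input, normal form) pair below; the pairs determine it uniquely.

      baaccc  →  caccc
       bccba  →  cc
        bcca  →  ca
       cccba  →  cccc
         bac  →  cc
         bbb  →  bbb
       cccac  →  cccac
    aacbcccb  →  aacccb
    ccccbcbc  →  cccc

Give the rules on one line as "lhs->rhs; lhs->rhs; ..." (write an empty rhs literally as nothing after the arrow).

  | baaccc => caccc
  | bccba => cba => cc
  | bcca => ca
  | cccba => cccc

ba->c; bc->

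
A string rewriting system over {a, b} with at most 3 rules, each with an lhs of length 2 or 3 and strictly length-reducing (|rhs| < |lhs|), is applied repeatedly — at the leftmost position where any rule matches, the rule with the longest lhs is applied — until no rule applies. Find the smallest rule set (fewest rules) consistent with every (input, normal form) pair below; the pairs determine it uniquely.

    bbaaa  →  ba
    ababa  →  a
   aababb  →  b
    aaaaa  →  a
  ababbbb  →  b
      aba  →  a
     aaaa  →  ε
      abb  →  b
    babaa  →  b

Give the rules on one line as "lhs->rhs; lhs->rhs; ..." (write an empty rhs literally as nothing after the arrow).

aa->; ab->; bb->b

  | bbaaa => baaa => ba
  | ababa => aba => a
  | aababb => babb => bb => b
  | aaaaa => aaa => a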